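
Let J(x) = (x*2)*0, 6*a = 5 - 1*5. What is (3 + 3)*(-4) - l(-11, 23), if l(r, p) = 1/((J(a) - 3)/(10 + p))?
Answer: -13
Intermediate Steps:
a = 0 (a = (5 - 1*5)/6 = (5 - 5)/6 = (1/6)*0 = 0)
J(x) = 0 (J(x) = (2*x)*0 = 0)
l(r, p) = -10/3 - p/3 (l(r, p) = 1/((0 - 3)/(10 + p)) = 1/(-3/(10 + p)) = -10/3 - p/3)
(3 + 3)*(-4) - l(-11, 23) = (3 + 3)*(-4) - (-10/3 - 1/3*23) = 6*(-4) - (-10/3 - 23/3) = -24 - 1*(-11) = -24 + 11 = -13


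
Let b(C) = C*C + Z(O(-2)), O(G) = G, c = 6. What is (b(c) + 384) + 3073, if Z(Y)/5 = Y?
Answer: 3483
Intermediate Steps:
Z(Y) = 5*Y
b(C) = -10 + C² (b(C) = C*C + 5*(-2) = C² - 10 = -10 + C²)
(b(c) + 384) + 3073 = ((-10 + 6²) + 384) + 3073 = ((-10 + 36) + 384) + 3073 = (26 + 384) + 3073 = 410 + 3073 = 3483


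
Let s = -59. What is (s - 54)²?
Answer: 12769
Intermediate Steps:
(s - 54)² = (-59 - 54)² = (-113)² = 12769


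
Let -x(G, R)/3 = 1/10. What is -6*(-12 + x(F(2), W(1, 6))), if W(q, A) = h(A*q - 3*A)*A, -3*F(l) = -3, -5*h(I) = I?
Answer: 369/5 ≈ 73.800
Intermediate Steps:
h(I) = -I/5
F(l) = 1 (F(l) = -⅓*(-3) = 1)
W(q, A) = A*(3*A/5 - A*q/5) (W(q, A) = (-(A*q - 3*A)/5)*A = (-(-3*A + A*q)/5)*A = (3*A/5 - A*q/5)*A = A*(3*A/5 - A*q/5))
x(G, R) = -3/10
-6*(-12 + x(F(2), W(1, 6))) = -6*(-12 - 3/10) = -6*(-123/10) = 369/5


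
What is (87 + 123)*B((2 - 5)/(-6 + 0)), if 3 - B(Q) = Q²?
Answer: 1155/2 ≈ 577.50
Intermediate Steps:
B(Q) = 3 - Q²
(87 + 123)*B((2 - 5)/(-6 + 0)) = (87 + 123)*(3 - ((2 - 5)/(-6 + 0))²) = 210*(3 - (-3/(-6))²) = 210*(3 - (-3*(-⅙))²) = 210*(3 - (½)²) = 210*(3 - 1*¼) = 210*(3 - ¼) = 210*(11/4) = 1155/2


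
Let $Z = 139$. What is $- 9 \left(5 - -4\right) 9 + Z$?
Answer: $-590$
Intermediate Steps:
$- 9 \left(5 - -4\right) 9 + Z = - 9 \left(5 - -4\right) 9 + 139 = - 9 \left(5 + 4\right) 9 + 139 = \left(-9\right) 9 \cdot 9 + 139 = \left(-81\right) 9 + 139 = -729 + 139 = -590$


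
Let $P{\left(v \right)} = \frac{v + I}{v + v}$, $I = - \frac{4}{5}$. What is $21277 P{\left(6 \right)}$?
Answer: $\frac{276601}{30} \approx 9220.0$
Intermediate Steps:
$I = - \frac{4}{5}$ ($I = \left(-4\right) \frac{1}{5} = - \frac{4}{5} \approx -0.8$)
$P{\left(v \right)} = \frac{- \frac{4}{5} + v}{2 v}$ ($P{\left(v \right)} = \frac{v - \frac{4}{5}}{v + v} = \frac{- \frac{4}{5} + v}{2 v}$)
$21277 P{\left(6 \right)} = 21277 \frac{-4 + 5 \cdot 6}{10 \cdot 6} = 21277 \cdot \frac{1}{10} \cdot \frac{1}{6} \left(-4 + 30\right) = 21277 \cdot \frac{1}{10} \cdot \frac{1}{6} \cdot 26 = 21277 \cdot \frac{13}{30} = \frac{276601}{30}$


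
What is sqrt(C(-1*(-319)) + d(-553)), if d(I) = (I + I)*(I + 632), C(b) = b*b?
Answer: sqrt(14387) ≈ 119.95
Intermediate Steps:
C(b) = b**2
d(I) = 2*I*(632 + I) (d(I) = (2*I)*(632 + I) = 2*I*(632 + I))
sqrt(C(-1*(-319)) + d(-553)) = sqrt((-1*(-319))**2 + 2*(-553)*(632 - 553)) = sqrt(319**2 + 2*(-553)*79) = sqrt(101761 - 87374) = sqrt(14387)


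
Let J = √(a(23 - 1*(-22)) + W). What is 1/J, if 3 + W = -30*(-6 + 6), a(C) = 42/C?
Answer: -I*√465/31 ≈ -0.69561*I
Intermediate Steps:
W = -3 (W = -3 - 30*(-6 + 6) = -3 - 30*0 = -3 + 0 = -3)
J = I*√465/15 (J = √(42/(23 - 1*(-22)) - 3) = √(42/(23 + 22) - 3) = √(42/45 - 3) = √(42*(1/45) - 3) = √(14/15 - 3) = √(-31/15) = I*√465/15 ≈ 1.4376*I)
1/J = 1/(I*√465/15) = -I*√465/31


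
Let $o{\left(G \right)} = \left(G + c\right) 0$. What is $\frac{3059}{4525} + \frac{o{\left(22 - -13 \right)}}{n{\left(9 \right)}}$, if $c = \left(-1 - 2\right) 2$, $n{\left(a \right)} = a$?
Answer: $\frac{3059}{4525} \approx 0.67602$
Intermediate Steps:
$c = -6$ ($c = \left(-3\right) 2 = -6$)
$o{\left(G \right)} = 0$ ($o{\left(G \right)} = \left(G - 6\right) 0 = \left(-6 + G\right) 0 = 0$)
$\frac{3059}{4525} + \frac{o{\left(22 - -13 \right)}}{n{\left(9 \right)}} = \frac{3059}{4525} + \frac{0}{9} = 3059 \cdot \frac{1}{4525} + 0 \cdot \frac{1}{9} = \frac{3059}{4525} + 0 = \frac{3059}{4525}$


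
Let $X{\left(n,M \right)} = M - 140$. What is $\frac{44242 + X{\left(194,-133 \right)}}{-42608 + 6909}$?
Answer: $- \frac{43969}{35699} \approx -1.2317$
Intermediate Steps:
$X{\left(n,M \right)} = -140 + M$
$\frac{44242 + X{\left(194,-133 \right)}}{-42608 + 6909} = \frac{44242 - 273}{-42608 + 6909} = \frac{44242 - 273}{-35699} = 43969 \left(- \frac{1}{35699}\right) = - \frac{43969}{35699}$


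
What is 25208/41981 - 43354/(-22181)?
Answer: 2379182922/931180561 ≈ 2.5550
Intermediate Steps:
25208/41981 - 43354/(-22181) = 25208*(1/41981) - 43354*(-1/22181) = 25208/41981 + 43354/22181 = 2379182922/931180561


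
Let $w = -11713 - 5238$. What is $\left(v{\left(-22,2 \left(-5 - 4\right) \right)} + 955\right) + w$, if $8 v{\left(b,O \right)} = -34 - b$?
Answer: $- \frac{31995}{2} \approx -15998.0$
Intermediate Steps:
$w = -16951$
$v{\left(b,O \right)} = - \frac{17}{4} - \frac{b}{8}$ ($v{\left(b,O \right)} = \frac{-34 - b}{8} = - \frac{17}{4} - \frac{b}{8}$)
$\left(v{\left(-22,2 \left(-5 - 4\right) \right)} + 955\right) + w = \left(\left(- \frac{17}{4} - - \frac{11}{4}\right) + 955\right) - 16951 = \left(\left(- \frac{17}{4} + \frac{11}{4}\right) + 955\right) - 16951 = \left(- \frac{3}{2} + 955\right) - 16951 = \frac{1907}{2} - 16951 = - \frac{31995}{2}$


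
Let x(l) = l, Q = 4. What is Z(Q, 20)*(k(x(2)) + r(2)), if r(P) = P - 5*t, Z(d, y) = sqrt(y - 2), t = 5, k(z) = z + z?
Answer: -57*sqrt(2) ≈ -80.610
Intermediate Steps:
k(z) = 2*z
Z(d, y) = sqrt(-2 + y)
r(P) = -25 + P (r(P) = P - 5*5 = P - 25 = -25 + P)
Z(Q, 20)*(k(x(2)) + r(2)) = sqrt(-2 + 20)*(2*2 + (-25 + 2)) = sqrt(18)*(4 - 23) = (3*sqrt(2))*(-19) = -57*sqrt(2)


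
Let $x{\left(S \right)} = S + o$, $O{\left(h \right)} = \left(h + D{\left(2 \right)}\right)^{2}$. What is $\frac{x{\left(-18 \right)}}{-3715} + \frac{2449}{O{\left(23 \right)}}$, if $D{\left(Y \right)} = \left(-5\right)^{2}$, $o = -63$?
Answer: $\frac{9284659}{8559360} \approx 1.0847$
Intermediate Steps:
$D{\left(Y \right)} = 25$
$O{\left(h \right)} = \left(25 + h\right)^{2}$ ($O{\left(h \right)} = \left(h + 25\right)^{2} = \left(25 + h\right)^{2}$)
$x{\left(S \right)} = -63 + S$ ($x{\left(S \right)} = S - 63 = -63 + S$)
$\frac{x{\left(-18 \right)}}{-3715} + \frac{2449}{O{\left(23 \right)}} = \frac{-63 - 18}{-3715} + \frac{2449}{\left(25 + 23\right)^{2}} = \left(-81\right) \left(- \frac{1}{3715}\right) + \frac{2449}{48^{2}} = \frac{81}{3715} + \frac{2449}{2304} = \frac{9284659}{8559360}$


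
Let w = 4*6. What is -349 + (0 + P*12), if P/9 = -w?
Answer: -2941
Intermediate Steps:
w = 24
P = -216 (P = 9*(-1*24) = 9*(-24) = -216)
-349 + (0 + P*12) = -349 + (0 - 216*12) = -349 + (0 - 2592) = -349 - 2592 = -2941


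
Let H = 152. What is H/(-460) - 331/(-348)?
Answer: 24841/40020 ≈ 0.62071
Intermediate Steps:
H/(-460) - 331/(-348) = 152/(-460) - 331/(-348) = 152*(-1/460) - 331*(-1/348) = -38/115 + 331/348 = 24841/40020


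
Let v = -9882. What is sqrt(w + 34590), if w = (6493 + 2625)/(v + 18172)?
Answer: sqrt(594310551805)/4145 ≈ 185.99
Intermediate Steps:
w = 4559/4145 (w = (6493 + 2625)/(-9882 + 18172) = 9118/8290 = 9118*(1/8290) = 4559/4145 ≈ 1.0999)
sqrt(w + 34590) = sqrt(4559/4145 + 34590) = sqrt(143380109/4145) = sqrt(594310551805)/4145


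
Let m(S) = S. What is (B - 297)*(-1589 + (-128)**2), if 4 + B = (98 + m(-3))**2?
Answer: 129071580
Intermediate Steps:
B = 9021 (B = -4 + (98 - 3)**2 = -4 + 95**2 = -4 + 9025 = 9021)
(B - 297)*(-1589 + (-128)**2) = (9021 - 297)*(-1589 + (-128)**2) = 8724*(-1589 + 16384) = 8724*14795 = 129071580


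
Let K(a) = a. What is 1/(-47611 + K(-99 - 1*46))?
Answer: -1/47756 ≈ -2.0940e-5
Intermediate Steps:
1/(-47611 + K(-99 - 1*46)) = 1/(-47611 + (-99 - 1*46)) = 1/(-47611 + (-99 - 46)) = 1/(-47611 - 145) = 1/(-47756) = -1/47756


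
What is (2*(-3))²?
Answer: 36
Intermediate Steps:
(2*(-3))² = (-6)² = 36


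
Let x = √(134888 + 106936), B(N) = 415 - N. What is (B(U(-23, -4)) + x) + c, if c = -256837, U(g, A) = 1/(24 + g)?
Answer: -256423 + 4*√15114 ≈ -2.5593e+5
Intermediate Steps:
x = 4*√15114 (x = √241824 = 4*√15114 ≈ 491.76)
(B(U(-23, -4)) + x) + c = ((415 - 1/(24 - 23)) + 4*√15114) - 256837 = ((415 - 1/1) + 4*√15114) - 256837 = ((415 - 1*1) + 4*√15114) - 256837 = ((415 - 1) + 4*√15114) - 256837 = (414 + 4*√15114) - 256837 = -256423 + 4*√15114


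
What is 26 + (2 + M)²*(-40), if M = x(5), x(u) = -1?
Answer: -14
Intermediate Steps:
M = -1
26 + (2 + M)²*(-40) = 26 + (2 - 1)²*(-40) = 26 + 1²*(-40) = 26 + 1*(-40) = 26 - 40 = -14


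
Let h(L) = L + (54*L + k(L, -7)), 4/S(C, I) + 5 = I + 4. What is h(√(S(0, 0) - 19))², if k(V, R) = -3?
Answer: (3 - 55*I*√23)² ≈ -69566.0 - 1583.0*I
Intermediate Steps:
S(C, I) = 4/(-1 + I) (S(C, I) = 4/(-5 + (I + 4)) = 4/(-5 + (4 + I)) = 4/(-1 + I))
h(L) = -3 + 55*L (h(L) = L + (54*L - 3) = L + (-3 + 54*L) = -3 + 55*L)
h(√(S(0, 0) - 19))² = (-3 + 55*√(4/(-1 + 0) - 19))² = (-3 + 55*√(4/(-1) - 19))² = (-3 + 55*√(4*(-1) - 19))² = (-3 + 55*√(-4 - 19))² = (-3 + 55*√(-23))² = (-3 + 55*(I*√23))² = (-3 + 55*I*√23)²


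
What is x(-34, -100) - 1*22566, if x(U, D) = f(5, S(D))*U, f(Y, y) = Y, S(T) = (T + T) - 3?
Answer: -22736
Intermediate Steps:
S(T) = -3 + 2*T (S(T) = 2*T - 3 = -3 + 2*T)
x(U, D) = 5*U
x(-34, -100) - 1*22566 = 5*(-34) - 1*22566 = -170 - 22566 = -22736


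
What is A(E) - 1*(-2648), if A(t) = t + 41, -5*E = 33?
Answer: 13412/5 ≈ 2682.4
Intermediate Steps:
E = -33/5 (E = -⅕*33 = -33/5 ≈ -6.6000)
A(t) = 41 + t
A(E) - 1*(-2648) = (41 - 33/5) - 1*(-2648) = 172/5 + 2648 = 13412/5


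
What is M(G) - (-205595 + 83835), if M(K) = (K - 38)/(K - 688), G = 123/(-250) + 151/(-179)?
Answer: 3756025870187/30847767 ≈ 1.2176e+5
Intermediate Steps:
G = -59767/44750 (G = 123*(-1/250) + 151*(-1/179) = -123/250 - 151/179 = -59767/44750 ≈ -1.3356)
M(K) = (-38 + K)/(-688 + K)
M(G) - (-205595 + 83835) = (-38 - 59767/44750)/(-688 - 59767/44750) - (-205595 + 83835) = -1760267/44750/(-30847767/44750) - 1*(-121760) = -44750/30847767*(-1760267/44750) + 121760 = 1760267/30847767 + 121760 = 3756025870187/30847767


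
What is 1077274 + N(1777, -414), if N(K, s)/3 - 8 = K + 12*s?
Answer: 1067725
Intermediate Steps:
N(K, s) = 24 + 3*K + 36*s (N(K, s) = 24 + 3*(K + 12*s) = 24 + (3*K + 36*s) = 24 + 3*K + 36*s)
1077274 + N(1777, -414) = 1077274 + (24 + 3*1777 + 36*(-414)) = 1077274 + (24 + 5331 - 14904) = 1077274 - 9549 = 1067725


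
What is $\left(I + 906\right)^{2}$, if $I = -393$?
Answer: $263169$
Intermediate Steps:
$\left(I + 906\right)^{2} = \left(-393 + 906\right)^{2} = 513^{2} = 263169$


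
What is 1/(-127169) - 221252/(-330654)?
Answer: 14068032467/21024469263 ≈ 0.66913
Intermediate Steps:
1/(-127169) - 221252/(-330654) = -1/127169 - 221252*(-1/330654) = -1/127169 + 110626/165327 = 14068032467/21024469263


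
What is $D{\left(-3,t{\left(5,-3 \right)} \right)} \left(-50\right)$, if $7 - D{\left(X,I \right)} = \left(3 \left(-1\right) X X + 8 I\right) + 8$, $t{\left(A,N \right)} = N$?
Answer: $-2500$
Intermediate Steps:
$D{\left(X,I \right)} = -1 - 8 I + 3 X^{2}$ ($D{\left(X,I \right)} = 7 - \left(\left(3 \left(-1\right) X X + 8 I\right) + 8\right) = 7 - \left(\left(- 3 X X + 8 I\right) + 8\right) = 7 - \left(\left(- 3 X^{2} + 8 I\right) + 8\right) = 7 - \left(8 - 3 X^{2} + 8 I\right) = -1 - 8 I + 3 X^{2}$)
$D{\left(-3,t{\left(5,-3 \right)} \right)} \left(-50\right) = \left(-1 - -24 + 3 \left(-3\right)^{2}\right) \left(-50\right) = \left(-1 + 24 + 3 \cdot 9\right) \left(-50\right) = \left(-1 + 24 + 27\right) \left(-50\right) = 50 \left(-50\right) = -2500$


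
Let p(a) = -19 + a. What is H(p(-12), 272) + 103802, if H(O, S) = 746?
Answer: 104548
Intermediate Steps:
H(p(-12), 272) + 103802 = 746 + 103802 = 104548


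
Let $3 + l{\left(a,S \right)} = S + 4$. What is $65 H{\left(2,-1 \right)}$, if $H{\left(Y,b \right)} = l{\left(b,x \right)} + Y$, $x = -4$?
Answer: $-65$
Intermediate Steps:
$l{\left(a,S \right)} = 1 + S$ ($l{\left(a,S \right)} = -3 + \left(S + 4\right) = -3 + \left(4 + S\right) = 1 + S$)
$H{\left(Y,b \right)} = -3 + Y$ ($H{\left(Y,b \right)} = \left(1 - 4\right) + Y = -3 + Y$)
$65 H{\left(2,-1 \right)} = 65 \left(-3 + 2\right) = 65 \left(-1\right) = -65$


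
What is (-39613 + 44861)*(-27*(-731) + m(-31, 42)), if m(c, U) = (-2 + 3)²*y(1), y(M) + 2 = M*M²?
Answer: 103574528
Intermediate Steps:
y(M) = -2 + M³ (y(M) = -2 + M*M² = -2 + M³)
m(c, U) = -1 (m(c, U) = (-2 + 3)²*(-2 + 1³) = 1²*(-2 + 1) = 1*(-1) = -1)
(-39613 + 44861)*(-27*(-731) + m(-31, 42)) = (-39613 + 44861)*(-27*(-731) - 1) = 5248*(19737 - 1) = 5248*19736 = 103574528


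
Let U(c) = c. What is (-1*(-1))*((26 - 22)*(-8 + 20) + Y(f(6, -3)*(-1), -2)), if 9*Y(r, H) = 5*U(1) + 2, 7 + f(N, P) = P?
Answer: 439/9 ≈ 48.778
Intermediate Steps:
f(N, P) = -7 + P
Y(r, H) = 7/9 (Y(r, H) = (5*1 + 2)/9 = (5 + 2)/9 = (⅑)*7 = 7/9)
(-1*(-1))*((26 - 22)*(-8 + 20) + Y(f(6, -3)*(-1), -2)) = (-1*(-1))*((26 - 22)*(-8 + 20) + 7/9) = 1*(4*12 + 7/9) = 1*(48 + 7/9) = 1*(439/9) = 439/9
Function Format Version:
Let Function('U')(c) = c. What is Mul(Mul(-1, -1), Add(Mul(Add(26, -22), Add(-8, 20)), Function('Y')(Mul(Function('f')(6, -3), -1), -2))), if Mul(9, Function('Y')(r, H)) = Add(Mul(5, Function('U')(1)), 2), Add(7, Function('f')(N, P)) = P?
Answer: Rational(439, 9) ≈ 48.778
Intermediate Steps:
Function('f')(N, P) = Add(-7, P)
Function('Y')(r, H) = Rational(7, 9) (Function('Y')(r, H) = Mul(Rational(1, 9), Add(Mul(5, 1), 2)) = Mul(Rational(1, 9), Add(5, 2)) = Mul(Rational(1, 9), 7) = Rational(7, 9))
Mul(Mul(-1, -1), Add(Mul(Add(26, -22), Add(-8, 20)), Function('Y')(Mul(Function('f')(6, -3), -1), -2))) = Mul(Mul(-1, -1), Add(Mul(Add(26, -22), Add(-8, 20)), Rational(7, 9))) = Mul(1, Add(Mul(4, 12), Rational(7, 9))) = Mul(1, Add(48, Rational(7, 9))) = Mul(1, Rational(439, 9)) = Rational(439, 9)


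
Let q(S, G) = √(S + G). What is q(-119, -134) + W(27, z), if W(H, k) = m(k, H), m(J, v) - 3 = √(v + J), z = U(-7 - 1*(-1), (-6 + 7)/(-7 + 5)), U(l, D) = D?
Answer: 3 + √106/2 + I*√253 ≈ 8.1478 + 15.906*I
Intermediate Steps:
z = -½ (z = (-6 + 7)/(-7 + 5) = 1/(-2) = 1*(-½) = -½ ≈ -0.50000)
q(S, G) = √(G + S)
m(J, v) = 3 + √(J + v) (m(J, v) = 3 + √(v + J) = 3 + √(J + v))
W(H, k) = 3 + √(H + k) (W(H, k) = 3 + √(k + H) = 3 + √(H + k))
q(-119, -134) + W(27, z) = √(-134 - 119) + (3 + √(27 - ½)) = √(-253) + (3 + √(53/2)) = I*√253 + (3 + √106/2) = 3 + √106/2 + I*√253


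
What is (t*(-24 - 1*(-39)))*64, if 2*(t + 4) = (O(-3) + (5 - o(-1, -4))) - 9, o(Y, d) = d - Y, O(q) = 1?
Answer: -3840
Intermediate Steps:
t = -4 (t = -4 + ((1 + (5 - (-4 - 1*(-1)))) - 9)/2 = -4 + ((1 + (5 - (-4 + 1))) - 9)/2 = -4 + ((1 + (5 - 1*(-3))) - 9)/2 = -4 + ((1 + (5 + 3)) - 9)/2 = -4 + ((1 + 8) - 9)/2 = -4 + (9 - 9)/2 = -4 + (1/2)*0 = -4 + 0 = -4)
(t*(-24 - 1*(-39)))*64 = -4*(-24 - 1*(-39))*64 = -4*(-24 + 39)*64 = -4*15*64 = -60*64 = -3840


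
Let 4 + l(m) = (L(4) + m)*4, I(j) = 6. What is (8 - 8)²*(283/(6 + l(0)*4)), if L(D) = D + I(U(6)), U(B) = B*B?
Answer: 0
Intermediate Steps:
U(B) = B²
L(D) = 6 + D (L(D) = D + 6 = 6 + D)
l(m) = 36 + 4*m (l(m) = -4 + ((6 + 4) + m)*4 = -4 + (10 + m)*4 = -4 + (40 + 4*m) = 36 + 4*m)
(8 - 8)²*(283/(6 + l(0)*4)) = (8 - 8)²*(283/(6 + (36 + 4*0)*4)) = 0²*(283/(6 + (36 + 0)*4)) = 0*(283/(6 + 36*4)) = 0*(283/(6 + 144)) = 0*(283/150) = 0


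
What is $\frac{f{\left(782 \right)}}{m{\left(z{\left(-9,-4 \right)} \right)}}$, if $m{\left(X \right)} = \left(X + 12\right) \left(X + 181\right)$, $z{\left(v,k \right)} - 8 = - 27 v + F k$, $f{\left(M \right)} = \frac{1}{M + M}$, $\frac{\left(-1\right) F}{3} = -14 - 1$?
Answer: $\frac{1}{32712624} \approx 3.0569 \cdot 10^{-8}$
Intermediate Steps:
$F = 45$ ($F = - 3 \left(-14 - 1\right) = \left(-3\right) \left(-15\right) = 45$)
$f{\left(M \right)} = \frac{1}{2 M}$
$z{\left(v,k \right)} = 8 - 27 v + 45 k$ ($z{\left(v,k \right)} = 8 + \left(- 27 v + 45 k\right) = 8 - 27 v + 45 k$)
$m{\left(X \right)} = \left(12 + X\right) \left(181 + X\right)$
$\frac{f{\left(782 \right)}}{m{\left(z{\left(-9,-4 \right)} \right)}} = \frac{\frac{1}{2} \cdot \frac{1}{782}}{2172 + \left(8 - -243 + 45 \left(-4\right)\right)^{2} + 193 \left(8 - -243 + 45 \left(-4\right)\right)} = \frac{\frac{1}{2} \cdot \frac{1}{782}}{2172 + \left(8 + 243 - 180\right)^{2} + 193 \left(8 + 243 - 180\right)} = \frac{1}{1564 \left(2172 + 71^{2} + 193 \cdot 71\right)} = \frac{1}{1564 \left(2172 + 5041 + 13703\right)} = \frac{1}{1564 \cdot 20916} = \frac{1}{1564} \cdot \frac{1}{20916} = \frac{1}{32712624}$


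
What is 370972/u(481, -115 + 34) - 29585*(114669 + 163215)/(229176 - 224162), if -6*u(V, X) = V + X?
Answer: -206227473603/125350 ≈ -1.6452e+6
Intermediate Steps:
u(V, X) = -V/6 - X/6 (u(V, X) = -(V + X)/6 = -V/6 - X/6)
370972/u(481, -115 + 34) - 29585*(114669 + 163215)/(229176 - 224162) = 370972/(-⅙*481 - (-115 + 34)/6) - 29585*(114669 + 163215)/(229176 - 224162) = 370972/(-481/6 - ⅙*(-81)) - 29585/(5014/277884) = 370972/(-481/6 + 27/2) - 29585/(5014*(1/277884)) = 370972/(-200/3) - 29585/2507/138942 = 370972*(-3/200) - 29585*138942/2507 = -278229/50 - 4110599070/2507 = -206227473603/125350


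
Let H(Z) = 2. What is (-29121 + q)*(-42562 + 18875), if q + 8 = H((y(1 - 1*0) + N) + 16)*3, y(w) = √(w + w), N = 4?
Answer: 689836501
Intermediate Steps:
y(w) = √2*√w (y(w) = √(2*w) = √2*√w)
q = -2 (q = -8 + 2*3 = -8 + 6 = -2)
(-29121 + q)*(-42562 + 18875) = (-29121 - 2)*(-42562 + 18875) = -29123*(-23687) = 689836501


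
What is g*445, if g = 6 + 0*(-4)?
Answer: 2670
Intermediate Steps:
g = 6 (g = 6 + 0 = 6)
g*445 = 6*445 = 2670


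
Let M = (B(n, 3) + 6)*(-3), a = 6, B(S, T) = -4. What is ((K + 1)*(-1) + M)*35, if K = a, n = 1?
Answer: -455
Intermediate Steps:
K = 6
M = -6 (M = (-4 + 6)*(-3) = 2*(-3) = -6)
((K + 1)*(-1) + M)*35 = ((6 + 1)*(-1) - 6)*35 = (7*(-1) - 6)*35 = (-7 - 6)*35 = -13*35 = -455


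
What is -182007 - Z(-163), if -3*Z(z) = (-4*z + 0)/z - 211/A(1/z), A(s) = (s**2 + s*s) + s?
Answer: -82303966/483 ≈ -1.7040e+5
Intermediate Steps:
A(s) = s + 2*s**2 (A(s) = (s**2 + s**2) + s = 2*s**2 + s = s + 2*s**2)
Z(z) = 4/3 + 211*z/(3*(1 + 2/z)) (Z(z) = -((-4*z + 0)/z - 211*z/(1 + 2/z))/3 = -((-4*z)/z - 211*z/(1 + 2/z))/3 = -(-4 - 211*z/(1 + 2/z))/3 = 4/3 + 211*z/(3*(1 + 2/z)))
-182007 - Z(-163) = -182007 - (8 + 4*(-163) + 211*(-163)**2)/(3*(2 - 163)) = -182007 - (8 - 652 + 211*26569)/(3*(-161)) = -182007 - (-1)*(8 - 652 + 5606059)/(3*161) = -182007 - (-1)*5605415/(3*161) = -182007 - 1*(-5605415/483) = -182007 + 5605415/483 = -82303966/483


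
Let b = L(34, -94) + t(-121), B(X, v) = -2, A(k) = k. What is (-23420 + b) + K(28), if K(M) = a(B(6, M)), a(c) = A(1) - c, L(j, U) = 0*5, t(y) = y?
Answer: -23538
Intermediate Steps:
L(j, U) = 0
a(c) = 1 - c
b = -121 (b = 0 - 121 = -121)
K(M) = 3 (K(M) = 1 - 1*(-2) = 1 + 2 = 3)
(-23420 + b) + K(28) = (-23420 - 121) + 3 = -23541 + 3 = -23538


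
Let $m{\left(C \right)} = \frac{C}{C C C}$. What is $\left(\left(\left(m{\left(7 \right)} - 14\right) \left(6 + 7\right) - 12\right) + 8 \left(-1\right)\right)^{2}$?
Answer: $\frac{97713225}{2401} \approx 40697.0$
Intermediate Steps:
$m{\left(C \right)} = \frac{1}{C^{2}}$ ($m{\left(C \right)} = \frac{C}{C^{2} C} = \frac{C}{C^{3}} = \frac{1}{C^{2}}$)
$\left(\left(\left(m{\left(7 \right)} - 14\right) \left(6 + 7\right) - 12\right) + 8 \left(-1\right)\right)^{2} = \left(\left(\left(\frac{1}{49} - 14\right) \left(6 + 7\right) - 12\right) + 8 \left(-1\right)\right)^{2} = \left(\left(\left(\frac{1}{49} - 14\right) 13 - 12\right) - 8\right)^{2} = \left(\left(\left(- \frac{685}{49}\right) 13 - 12\right) - 8\right)^{2} = \left(\left(- \frac{8905}{49} - 12\right) - 8\right)^{2} = \left(- \frac{9493}{49} - 8\right)^{2} = \left(- \frac{9885}{49}\right)^{2} = \frac{97713225}{2401}$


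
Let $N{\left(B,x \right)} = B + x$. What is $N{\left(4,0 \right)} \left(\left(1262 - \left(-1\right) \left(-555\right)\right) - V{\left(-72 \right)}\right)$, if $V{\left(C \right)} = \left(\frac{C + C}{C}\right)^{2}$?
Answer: $2812$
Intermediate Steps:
$V{\left(C \right)} = 4$ ($V{\left(C \right)} = \left(\frac{2 C}{C}\right)^{2} = 2^{2} = 4$)
$N{\left(4,0 \right)} \left(\left(1262 - \left(-1\right) \left(-555\right)\right) - V{\left(-72 \right)}\right) = \left(4 + 0\right) \left(\left(1262 - \left(-1\right) \left(-555\right)\right) - 4\right) = 4 \left(\left(1262 - 555\right) - 4\right) = 4 \left(707 - 4\right) = 4 \cdot 703 = 2812$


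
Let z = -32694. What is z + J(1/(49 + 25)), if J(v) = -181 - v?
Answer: -2432751/74 ≈ -32875.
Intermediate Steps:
z + J(1/(49 + 25)) = -32694 + (-181 - 1/(49 + 25)) = -32694 + (-181 - 1/74) = -32694 - 13395/74 = -2432751/74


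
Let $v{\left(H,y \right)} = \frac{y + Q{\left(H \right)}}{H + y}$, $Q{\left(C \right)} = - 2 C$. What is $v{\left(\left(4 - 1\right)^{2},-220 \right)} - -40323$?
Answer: $\frac{8508391}{211} \approx 40324.0$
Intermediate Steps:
$v{\left(H,y \right)} = \frac{y - 2 H}{H + y}$
$v{\left(\left(4 - 1\right)^{2},-220 \right)} - -40323 = \frac{-220 - 2 \left(4 - 1\right)^{2}}{\left(4 - 1\right)^{2} - 220} - -40323 = \frac{-220 - 2 \cdot 3^{2}}{3^{2} - 220} + 40323 = \frac{-220 - 18}{9 - 220} + 40323 = \frac{-220 - 18}{-211} + 40323 = \left(- \frac{1}{211}\right) \left(-238\right) + 40323 = \frac{238}{211} + 40323 = \frac{8508391}{211}$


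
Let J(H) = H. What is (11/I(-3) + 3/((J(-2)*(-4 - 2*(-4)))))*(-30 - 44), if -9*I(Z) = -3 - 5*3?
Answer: -1517/4 ≈ -379.25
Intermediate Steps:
I(Z) = 2 (I(Z) = -(-3 - 5*3)/9 = -(-3 - 15)/9 = -⅑*(-18) = 2)
(11/I(-3) + 3/((J(-2)*(-4 - 2*(-4)))))*(-30 - 44) = (11/2 + 3/((-2*(-4 - 2*(-4)))))*(-30 - 44) = (11*(½) + 3/((-2*(-4 + 8))))*(-74) = (11/2 + 3/((-2*4)))*(-74) = (11/2 + 3/(-8))*(-74) = (11/2 + 3*(-⅛))*(-74) = (11/2 - 3/8)*(-74) = (41/8)*(-74) = -1517/4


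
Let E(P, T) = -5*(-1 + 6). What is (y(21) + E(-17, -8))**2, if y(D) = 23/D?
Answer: 252004/441 ≈ 571.44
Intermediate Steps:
E(P, T) = -25 (E(P, T) = -5*5 = -25)
(y(21) + E(-17, -8))**2 = (23/21 - 25)**2 = (-502/21)**2 = 252004/441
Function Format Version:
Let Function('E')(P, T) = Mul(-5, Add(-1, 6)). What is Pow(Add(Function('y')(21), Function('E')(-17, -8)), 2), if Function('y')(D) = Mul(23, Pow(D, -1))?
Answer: Rational(252004, 441) ≈ 571.44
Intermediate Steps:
Function('E')(P, T) = -25 (Function('E')(P, T) = Mul(-5, 5) = -25)
Pow(Add(Function('y')(21), Function('E')(-17, -8)), 2) = Pow(Add(Mul(23, Pow(21, -1)), -25), 2) = Pow(Add(Mul(23, Rational(1, 21)), -25), 2) = Pow(Add(Rational(23, 21), -25), 2) = Pow(Rational(-502, 21), 2) = Rational(252004, 441)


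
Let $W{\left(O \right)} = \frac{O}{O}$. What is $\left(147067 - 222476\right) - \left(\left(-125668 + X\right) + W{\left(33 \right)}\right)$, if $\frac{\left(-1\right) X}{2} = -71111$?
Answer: $-91964$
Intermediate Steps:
$X = 142222$ ($X = \left(-2\right) \left(-71111\right) = 142222$)
$W{\left(O \right)} = 1$
$\left(147067 - 222476\right) - \left(\left(-125668 + X\right) + W{\left(33 \right)}\right) = \left(147067 - 222476\right) - \left(\left(-125668 + 142222\right) + 1\right) = \left(147067 - 222476\right) - \left(16554 + 1\right) = -75409 - 16555 = -91964$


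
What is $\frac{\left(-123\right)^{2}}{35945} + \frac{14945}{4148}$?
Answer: $\frac{9835297}{2444260} \approx 4.0238$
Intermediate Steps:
$\frac{\left(-123\right)^{2}}{35945} + \frac{14945}{4148} = 15129 \cdot \frac{1}{35945} + 14945 \cdot \frac{1}{4148} = \frac{15129}{35945} + \frac{245}{68} = \frac{9835297}{2444260}$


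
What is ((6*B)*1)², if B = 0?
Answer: 0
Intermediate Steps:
((6*B)*1)² = ((6*0)*1)² = (0*1)² = 0² = 0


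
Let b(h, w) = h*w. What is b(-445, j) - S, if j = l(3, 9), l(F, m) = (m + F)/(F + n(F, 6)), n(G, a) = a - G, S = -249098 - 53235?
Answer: 301443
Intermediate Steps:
S = -302333
l(F, m) = F/6 + m/6 (l(F, m) = (m + F)/(F + (6 - F)) = (F + m)/6 = (F + m)*(⅙) = F/6 + m/6)
j = 2 (j = (⅙)*3 + (⅙)*9 = ½ + 3/2 = 2)
b(-445, j) - S = -445*2 - 1*(-302333) = -890 + 302333 = 301443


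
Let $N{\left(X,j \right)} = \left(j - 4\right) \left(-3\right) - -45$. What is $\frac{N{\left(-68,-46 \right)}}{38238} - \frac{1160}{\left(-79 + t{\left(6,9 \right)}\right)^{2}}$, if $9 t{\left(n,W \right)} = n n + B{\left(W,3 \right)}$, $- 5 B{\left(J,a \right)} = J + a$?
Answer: $- \frac{3243854335}{16246574186} \approx -0.19966$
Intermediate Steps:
$B{\left(J,a \right)} = - \frac{J}{5} - \frac{a}{5}$ ($B{\left(J,a \right)} = - \frac{J + a}{5} = - \frac{J}{5} - \frac{a}{5}$)
$N{\left(X,j \right)} = 57 - 3 j$ ($N{\left(X,j \right)} = \left(-4 + j\right) \left(-3\right) + 45 = \left(12 - 3 j\right) + 45 = 57 - 3 j$)
$t{\left(n,W \right)} = - \frac{1}{15} - \frac{W}{45} + \frac{n^{2}}{9}$ ($t{\left(n,W \right)} = \frac{n n - \left(\frac{3}{5} + \frac{W}{5}\right)}{9} = \frac{n^{2} - \left(\frac{3}{5} + \frac{W}{5}\right)}{9} = \frac{- \frac{3}{5} + n^{2} - \frac{W}{5}}{9} = - \frac{1}{15} - \frac{W}{45} + \frac{n^{2}}{9}$)
$\frac{N{\left(-68,-46 \right)}}{38238} - \frac{1160}{\left(-79 + t{\left(6,9 \right)}\right)^{2}} = \frac{57 - -138}{38238} - \frac{1160}{\left(-79 - \left(\frac{4}{15} - 4\right)\right)^{2}} = \left(57 + 138\right) \frac{1}{38238} - \frac{1160}{\left(-79 - - \frac{56}{15}\right)^{2}} = 195 \cdot \frac{1}{38238} - \frac{1160}{\left(-79 - - \frac{56}{15}\right)^{2}} = \frac{65}{12746} - \frac{1160}{\left(-79 + \frac{56}{15}\right)^{2}} = \frac{65}{12746} - \frac{1160}{\left(- \frac{1129}{15}\right)^{2}} = \frac{65}{12746} - \frac{1160}{\frac{1274641}{225}} = \frac{65}{12746} - \frac{261000}{1274641} = - \frac{3243854335}{16246574186}$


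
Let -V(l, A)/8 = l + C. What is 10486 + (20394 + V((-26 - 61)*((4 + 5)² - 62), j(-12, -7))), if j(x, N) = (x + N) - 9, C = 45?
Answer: 43744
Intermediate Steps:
j(x, N) = -9 + N + x (j(x, N) = (N + x) - 9 = -9 + N + x)
V(l, A) = -360 - 8*l (V(l, A) = -8*(l + 45) = -8*(45 + l) = -360 - 8*l)
10486 + (20394 + V((-26 - 61)*((4 + 5)² - 62), j(-12, -7))) = 10486 + (20394 + (-360 - 8*(-26 - 61)*((4 + 5)² - 62))) = 10486 + (20394 + (-360 - (-696)*(9² - 62))) = 10486 + (20394 + (-360 - (-696)*(81 - 62))) = 10486 + (20394 + (-360 - (-696)*19)) = 10486 + (20394 + (-360 - 8*(-1653))) = 10486 + (20394 + (-360 + 13224)) = 10486 + (20394 + 12864) = 10486 + 33258 = 43744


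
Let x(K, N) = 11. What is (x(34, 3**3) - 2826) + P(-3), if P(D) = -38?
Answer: -2853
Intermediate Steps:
(x(34, 3**3) - 2826) + P(-3) = (11 - 2826) - 38 = -2815 - 38 = -2853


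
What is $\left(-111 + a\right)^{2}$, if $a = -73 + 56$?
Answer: $16384$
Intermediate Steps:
$a = -17$
$\left(-111 + a\right)^{2} = \left(-111 - 17\right)^{2} = \left(-128\right)^{2} = 16384$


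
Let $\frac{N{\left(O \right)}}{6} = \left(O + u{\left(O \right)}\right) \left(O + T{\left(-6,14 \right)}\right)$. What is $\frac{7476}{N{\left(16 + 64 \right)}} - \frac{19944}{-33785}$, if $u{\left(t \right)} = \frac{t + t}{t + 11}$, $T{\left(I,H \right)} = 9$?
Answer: $\frac{3828509}{5027208} \approx 0.76156$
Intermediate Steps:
$u{\left(t \right)} = \frac{2 t}{11 + t}$
$N{\left(O \right)} = 6 \left(9 + O\right) \left(O + \frac{2 O}{11 + O}\right)$ ($N{\left(O \right)} = 6 \left(O + \frac{2 O}{11 + O}\right) \left(O + 9\right) = 6 \left(O + \frac{2 O}{11 + O}\right) \left(9 + O\right) = 6 \left(9 + O\right) \left(O + \frac{2 O}{11 + O}\right)$)
$\frac{7476}{N{\left(16 + 64 \right)}} - \frac{19944}{-33785} = \frac{7476}{6 \left(16 + 64\right) \frac{1}{11 + \left(16 + 64\right)} \left(117 + \left(16 + 64\right)^{2} + 22 \left(16 + 64\right)\right)} - \frac{19944}{-33785} = \frac{7476}{6 \cdot 80 \frac{1}{11 + 80} \left(117 + 80^{2} + 22 \cdot 80\right)} - - \frac{19944}{33785} = \frac{7476}{6 \cdot 80 \cdot \frac{1}{91} \left(117 + 6400 + 1760\right)} + \frac{19944}{33785} = \frac{7476}{6 \cdot 80 \cdot \frac{1}{91} \cdot 8277} + \frac{19944}{33785} = \frac{7476}{\frac{3972960}{91}} + \frac{19944}{33785} = 7476 \cdot \frac{91}{3972960} + \frac{19944}{33785} = \frac{637}{3720} + \frac{19944}{33785} = \frac{3828509}{5027208}$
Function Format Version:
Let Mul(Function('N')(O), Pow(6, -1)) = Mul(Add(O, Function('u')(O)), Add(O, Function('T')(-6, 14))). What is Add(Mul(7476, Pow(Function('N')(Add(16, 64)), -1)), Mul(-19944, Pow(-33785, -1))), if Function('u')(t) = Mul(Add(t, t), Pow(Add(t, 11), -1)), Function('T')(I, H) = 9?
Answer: Rational(3828509, 5027208) ≈ 0.76156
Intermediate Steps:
Function('u')(t) = Mul(2, t, Pow(Add(11, t), -1)) (Function('u')(t) = Mul(Mul(2, t), Pow(Add(11, t), -1)) = Mul(2, t, Pow(Add(11, t), -1)))
Function('N')(O) = Mul(6, Add(9, O), Add(O, Mul(2, O, Pow(Add(11, O), -1)))) (Function('N')(O) = Mul(6, Mul(Add(O, Mul(2, O, Pow(Add(11, O), -1))), Add(O, 9))) = Mul(6, Mul(Add(O, Mul(2, O, Pow(Add(11, O), -1))), Add(9, O))) = Mul(6, Mul(Add(9, O), Add(O, Mul(2, O, Pow(Add(11, O), -1))))) = Mul(6, Add(9, O), Add(O, Mul(2, O, Pow(Add(11, O), -1)))))
Add(Mul(7476, Pow(Function('N')(Add(16, 64)), -1)), Mul(-19944, Pow(-33785, -1))) = Add(Mul(7476, Pow(Mul(6, Add(16, 64), Pow(Add(11, Add(16, 64)), -1), Add(117, Pow(Add(16, 64), 2), Mul(22, Add(16, 64)))), -1)), Mul(-19944, Pow(-33785, -1))) = Add(Mul(7476, Pow(Mul(6, 80, Pow(Add(11, 80), -1), Add(117, Pow(80, 2), Mul(22, 80))), -1)), Mul(-19944, Rational(-1, 33785))) = Add(Mul(7476, Pow(Mul(6, 80, Pow(91, -1), Add(117, 6400, 1760)), -1)), Rational(19944, 33785)) = Add(Mul(7476, Pow(Mul(6, 80, Rational(1, 91), 8277), -1)), Rational(19944, 33785)) = Add(Mul(7476, Pow(Rational(3972960, 91), -1)), Rational(19944, 33785)) = Add(Mul(7476, Rational(91, 3972960)), Rational(19944, 33785)) = Add(Rational(637, 3720), Rational(19944, 33785)) = Rational(3828509, 5027208)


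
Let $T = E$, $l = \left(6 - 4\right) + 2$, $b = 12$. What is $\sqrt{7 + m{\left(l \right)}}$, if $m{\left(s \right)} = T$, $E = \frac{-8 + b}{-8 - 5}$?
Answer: $\frac{\sqrt{1131}}{13} \approx 2.5869$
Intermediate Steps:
$l = 4$ ($l = 2 + 2 = 4$)
$E = - \frac{4}{13}$ ($E = \frac{-8 + 12}{-8 - 5} = \frac{4}{-13} = 4 \left(- \frac{1}{13}\right) = - \frac{4}{13} \approx -0.30769$)
$T = - \frac{4}{13} \approx -0.30769$
$m{\left(s \right)} = - \frac{4}{13}$
$\sqrt{7 + m{\left(l \right)}} = \sqrt{7 - \frac{4}{13}} = \sqrt{\frac{87}{13}} = \frac{\sqrt{1131}}{13}$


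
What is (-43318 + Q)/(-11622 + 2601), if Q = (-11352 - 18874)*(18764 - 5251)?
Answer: 408487256/9021 ≈ 45282.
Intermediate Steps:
Q = -408443938 (Q = -30226*13513 = -408443938)
(-43318 + Q)/(-11622 + 2601) = (-43318 - 408443938)/(-11622 + 2601) = -408487256/(-9021) = -408487256*(-1/9021) = 408487256/9021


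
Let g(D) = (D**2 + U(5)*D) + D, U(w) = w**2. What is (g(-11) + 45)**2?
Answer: 14400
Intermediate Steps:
g(D) = D**2 + 26*D (g(D) = (D**2 + 5**2*D) + D = (D**2 + 25*D) + D = D**2 + 26*D)
(g(-11) + 45)**2 = (-11*(26 - 11) + 45)**2 = (-11*15 + 45)**2 = (-165 + 45)**2 = (-120)**2 = 14400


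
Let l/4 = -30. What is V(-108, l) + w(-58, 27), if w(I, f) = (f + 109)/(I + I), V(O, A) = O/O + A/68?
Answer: -955/493 ≈ -1.9371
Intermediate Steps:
l = -120 (l = 4*(-30) = -120)
V(O, A) = 1 + A/68 (V(O, A) = 1 + A*(1/68) = 1 + A/68)
w(I, f) = (109 + f)/(2*I) (w(I, f) = (109 + f)/((2*I)) = (109 + f)*(1/(2*I)) = (109 + f)/(2*I))
V(-108, l) + w(-58, 27) = (1 + (1/68)*(-120)) + (½)*(109 + 27)/(-58) = (1 - 30/17) + (½)*(-1/58)*136 = -13/17 - 34/29 = -955/493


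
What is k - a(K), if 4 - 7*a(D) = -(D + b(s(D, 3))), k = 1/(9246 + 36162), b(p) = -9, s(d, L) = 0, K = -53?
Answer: 2633671/317856 ≈ 8.2857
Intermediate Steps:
k = 1/45408 ≈ 2.2023e-5
a(D) = -5/7 + D/7 (a(D) = 4/7 - (-1)*(D - 9)/7 = 4/7 - (-1)*(-9 + D)/7 = 4/7 - (9 - D)/7 = 4/7 + (-9/7 + D/7) = -5/7 + D/7)
k - a(K) = 1/45408 - (-5/7 + (1/7)*(-53)) = 1/45408 - (-5/7 - 53/7) = 1/45408 - 1*(-58/7) = 1/45408 + 58/7 = 2633671/317856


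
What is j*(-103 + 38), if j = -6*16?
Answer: 6240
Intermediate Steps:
j = -96
j*(-103 + 38) = -96*(-103 + 38) = -96*(-65) = 6240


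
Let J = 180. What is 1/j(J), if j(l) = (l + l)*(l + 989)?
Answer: 1/420840 ≈ 2.3762e-6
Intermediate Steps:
j(l) = 2*l*(989 + l) (j(l) = (2*l)*(989 + l) = 2*l*(989 + l))
1/j(J) = 1/(2*180*(989 + 180)) = 1/(2*180*1169) = 1/420840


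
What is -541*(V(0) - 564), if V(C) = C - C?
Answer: 305124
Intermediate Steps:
V(C) = 0
-541*(V(0) - 564) = -541*(0 - 564) = -541*(-564) = 305124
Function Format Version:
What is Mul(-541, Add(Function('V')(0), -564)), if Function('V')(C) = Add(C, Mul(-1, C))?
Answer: 305124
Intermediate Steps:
Function('V')(C) = 0
Mul(-541, Add(Function('V')(0), -564)) = Mul(-541, Add(0, -564)) = Mul(-541, -564) = 305124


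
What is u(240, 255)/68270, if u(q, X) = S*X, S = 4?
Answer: 102/6827 ≈ 0.014941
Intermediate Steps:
u(q, X) = 4*X
u(240, 255)/68270 = (4*255)/68270 = 1020*(1/68270) = 102/6827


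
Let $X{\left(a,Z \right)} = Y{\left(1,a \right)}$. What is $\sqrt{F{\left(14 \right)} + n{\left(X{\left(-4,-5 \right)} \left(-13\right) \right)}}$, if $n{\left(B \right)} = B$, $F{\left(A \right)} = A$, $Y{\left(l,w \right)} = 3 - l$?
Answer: $2 i \sqrt{3} \approx 3.4641 i$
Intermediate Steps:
$X{\left(a,Z \right)} = 2$ ($X{\left(a,Z \right)} = 3 - 1 = 2$)
$\sqrt{F{\left(14 \right)} + n{\left(X{\left(-4,-5 \right)} \left(-13\right) \right)}} = \sqrt{14 + 2 \left(-13\right)} = \sqrt{14 - 26} = \sqrt{-12} = 2 i \sqrt{3}$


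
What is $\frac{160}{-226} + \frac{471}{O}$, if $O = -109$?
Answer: $- \frac{61943}{12317} \approx -5.0291$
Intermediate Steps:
$\frac{160}{-226} + \frac{471}{O} = \frac{160}{-226} + \frac{471}{-109} = 160 \left(- \frac{1}{226}\right) + 471 \left(- \frac{1}{109}\right) = - \frac{80}{113} - \frac{471}{109} = - \frac{61943}{12317}$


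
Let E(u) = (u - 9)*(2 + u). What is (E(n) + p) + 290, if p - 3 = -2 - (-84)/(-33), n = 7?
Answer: 2975/11 ≈ 270.45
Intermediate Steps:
p = -17/11 (p = 3 + (-2 - (-84)/(-33)) = 3 + (-2 - (-84)*(-1)/33) = 3 + (-2 - 1*28/11) = 3 + (-2 - 28/11) = 3 - 50/11 = -17/11 ≈ -1.5455)
E(u) = (-9 + u)*(2 + u)
(E(n) + p) + 290 = ((-18 + 7**2 - 7*7) - 17/11) + 290 = ((-18 + 49 - 49) - 17/11) + 290 = (-18 - 17/11) + 290 = -215/11 + 290 = 2975/11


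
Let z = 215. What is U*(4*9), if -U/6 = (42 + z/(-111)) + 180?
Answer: -1758744/37 ≈ -47534.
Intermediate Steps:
U = -48854/37 (U = -6*((42 + 215/(-111)) + 180) = -6*((42 + 215*(-1/111)) + 180) = -6*((42 - 215/111) + 180) = -6*(4447/111 + 180) = -6*24427/111 = -48854/37 ≈ -1320.4)
U*(4*9) = -195416*9/37 = -48854/37*36 = -1758744/37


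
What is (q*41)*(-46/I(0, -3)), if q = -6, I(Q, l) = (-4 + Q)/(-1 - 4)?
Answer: 14145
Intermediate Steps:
I(Q, l) = 4/5 - Q/5 (I(Q, l) = (-4 + Q)/(-5) = (-4 + Q)*(-1/5) = 4/5 - Q/5)
(q*41)*(-46/I(0, -3)) = (-6*41)*(-46/(4/5 - 1/5*0)) = -(-11316)/(4/5 + 0) = -(-11316)/4/5 = -(-11316)*5/4 = -246*(-115/2) = 14145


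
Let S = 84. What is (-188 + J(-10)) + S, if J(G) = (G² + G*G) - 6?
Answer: 90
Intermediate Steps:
J(G) = -6 + 2*G² (J(G) = (G² + G²) - 6 = 2*G² - 6 = -6 + 2*G²)
(-188 + J(-10)) + S = (-188 + (-6 + 2*(-10)²)) + 84 = (-188 + (-6 + 2*100)) + 84 = (-188 + (-6 + 200)) + 84 = (-188 + 194) + 84 = 6 + 84 = 90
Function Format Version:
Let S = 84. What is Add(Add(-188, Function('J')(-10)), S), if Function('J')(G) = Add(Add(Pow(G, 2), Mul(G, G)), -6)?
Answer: 90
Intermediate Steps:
Function('J')(G) = Add(-6, Mul(2, Pow(G, 2))) (Function('J')(G) = Add(Add(Pow(G, 2), Pow(G, 2)), -6) = Add(Mul(2, Pow(G, 2)), -6) = Add(-6, Mul(2, Pow(G, 2))))
Add(Add(-188, Function('J')(-10)), S) = Add(Add(-188, Add(-6, Mul(2, Pow(-10, 2)))), 84) = Add(Add(-188, Add(-6, Mul(2, 100))), 84) = Add(Add(-188, Add(-6, 200)), 84) = Add(Add(-188, 194), 84) = Add(6, 84) = 90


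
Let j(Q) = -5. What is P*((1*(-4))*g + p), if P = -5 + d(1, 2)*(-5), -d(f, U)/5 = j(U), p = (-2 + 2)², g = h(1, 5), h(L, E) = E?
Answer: 2600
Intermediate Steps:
g = 5
p = 0 (p = 0² = 0)
d(f, U) = 25 (d(f, U) = -5*(-5) = 25)
P = -130 (P = -5 + 25*(-5) = -5 - 125 = -130)
P*((1*(-4))*g + p) = -130*((1*(-4))*5 + 0) = -130*(-4*5 + 0) = -130*(-20 + 0) = -130*(-20) = 2600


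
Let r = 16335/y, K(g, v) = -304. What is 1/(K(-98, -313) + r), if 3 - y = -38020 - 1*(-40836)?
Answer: -2813/871487 ≈ -0.0032278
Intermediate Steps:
y = -2813 (y = 3 - (-38020 - 1*(-40836)) = 3 - (-38020 + 40836) = 3 - 1*2816 = 3 - 2816 = -2813)
r = -16335/2813 (r = 16335/(-2813) = 16335*(-1/2813) = -16335/2813 ≈ -5.8070)
1/(K(-98, -313) + r) = 1/(-304 - 16335/2813) = 1/(-871487/2813) = -2813/871487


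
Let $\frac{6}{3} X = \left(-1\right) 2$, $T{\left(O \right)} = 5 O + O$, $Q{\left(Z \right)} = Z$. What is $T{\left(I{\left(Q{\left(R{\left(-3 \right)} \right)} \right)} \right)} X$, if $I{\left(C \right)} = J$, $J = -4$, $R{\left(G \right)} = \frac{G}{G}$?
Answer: $24$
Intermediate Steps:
$R{\left(G \right)} = 1$
$I{\left(C \right)} = -4$
$T{\left(O \right)} = 6 O$
$X = -1$ ($X = \frac{\left(-1\right) 2}{2} = \frac{1}{2} \left(-2\right) = -1$)
$T{\left(I{\left(Q{\left(R{\left(-3 \right)} \right)} \right)} \right)} X = 6 \left(-4\right) \left(-1\right) = \left(-24\right) \left(-1\right) = 24$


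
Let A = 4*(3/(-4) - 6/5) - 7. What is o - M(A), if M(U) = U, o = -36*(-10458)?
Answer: 1882514/5 ≈ 3.7650e+5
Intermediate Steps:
o = 376488
A = -74/5 (A = 4*(3*(-¼) - 6*⅕) - 7 = 4*(-¾ - 6/5) - 7 = 4*(-39/20) - 7 = -39/5 - 7 = -74/5 ≈ -14.800)
o - M(A) = 376488 - 1*(-74/5) = 376488 + 74/5 = 1882514/5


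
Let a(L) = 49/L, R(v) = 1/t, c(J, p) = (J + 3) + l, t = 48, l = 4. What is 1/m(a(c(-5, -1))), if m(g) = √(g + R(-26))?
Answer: 4*√3531/1177 ≈ 0.20194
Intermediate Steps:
c(J, p) = 7 + J (c(J, p) = (J + 3) + 4 = (3 + J) + 4 = 7 + J)
R(v) = 1/48
m(g) = √(1/48 + g) (m(g) = √(g + 1/48) = √(1/48 + g))
1/m(a(c(-5, -1))) = 1/(√(3 + 144*(49/(7 - 5)))/12) = 1/(√(3 + 144*(49/2))/12) = 1/(√(3 + 3528)/12) = 1/(√3531/12) = 4*√3531/1177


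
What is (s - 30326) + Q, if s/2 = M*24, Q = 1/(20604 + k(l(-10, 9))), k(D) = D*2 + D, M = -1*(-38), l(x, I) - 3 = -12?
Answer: -586485653/20577 ≈ -28502.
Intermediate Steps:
l(x, I) = -9 (l(x, I) = 3 - 12 = -9)
M = 38
k(D) = 3*D (k(D) = 2*D + D = 3*D)
Q = 1/20577 (Q = 1/(20604 + 3*(-9)) = 1/(20604 - 27) = 1/20577 ≈ 4.8598e-5)
s = 1824 (s = 2*(38*24) = 2*912 = 1824)
(s - 30326) + Q = (1824 - 30326) + 1/20577 = -28502 + 1/20577 = -586485653/20577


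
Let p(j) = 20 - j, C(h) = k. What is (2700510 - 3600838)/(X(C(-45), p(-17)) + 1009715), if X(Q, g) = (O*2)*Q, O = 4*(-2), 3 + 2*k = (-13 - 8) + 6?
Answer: -900328/1009859 ≈ -0.89154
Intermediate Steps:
k = -9 (k = -3/2 + ((-13 - 8) + 6)/2 = -3/2 + (-21 + 6)/2 = -3/2 + (1/2)*(-15) = -3/2 - 15/2 = -9)
C(h) = -9
O = -8
X(Q, g) = -16*Q (X(Q, g) = (-8*2)*Q = -16*Q)
(2700510 - 3600838)/(X(C(-45), p(-17)) + 1009715) = (2700510 - 3600838)/(-16*(-9) + 1009715) = -900328/(144 + 1009715) = -900328/1009859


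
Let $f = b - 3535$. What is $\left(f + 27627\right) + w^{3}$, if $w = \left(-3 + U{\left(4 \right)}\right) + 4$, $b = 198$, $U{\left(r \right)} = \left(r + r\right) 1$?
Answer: $25019$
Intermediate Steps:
$U{\left(r \right)} = 2 r$ ($U{\left(r \right)} = 2 r 1 = 2 r$)
$w = 9$ ($w = \left(-3 + 2 \cdot 4\right) + 4 = \left(-3 + 8\right) + 4 = 5 + 4 = 9$)
$f = -3337$ ($f = 198 - 3535 = -3337$)
$\left(f + 27627\right) + w^{3} = \left(-3337 + 27627\right) + 9^{3} = 24290 + 729 = 25019$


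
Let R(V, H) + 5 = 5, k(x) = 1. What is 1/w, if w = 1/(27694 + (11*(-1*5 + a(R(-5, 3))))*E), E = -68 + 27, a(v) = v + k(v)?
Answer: 29498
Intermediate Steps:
R(V, H) = 0 (R(V, H) = -5 + 5 = 0)
a(v) = 1 + v (a(v) = v + 1 = 1 + v)
E = -41
w = 1/29498 (w = 1/(27694 + (11*(-1*5 + (1 + 0)))*(-41)) = 1/(27694 + (11*(-5 + 1))*(-41)) = 1/(27694 + (11*(-4))*(-41)) = 1/(27694 - 44*(-41)) = 1/(27694 + 1804) = 1/29498 ≈ 3.3901e-5)
1/w = 1/(1/29498) = 29498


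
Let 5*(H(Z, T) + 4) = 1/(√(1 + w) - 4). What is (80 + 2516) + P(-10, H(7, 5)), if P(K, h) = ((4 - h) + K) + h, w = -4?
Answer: 2590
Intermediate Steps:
H(Z, T) = -4 + 1/(5*(-4 + I*√3)) (H(Z, T) = -4 + 1/(5*(√(1 - 4) - 4)) = -4 + 1/(5*(√(-3) - 4)) = -4 + 1/(5*(I*√3 - 4)) = -4 + 1/(5*(-4 + I*√3)))
P(K, h) = 4 + K (P(K, h) = (4 + K - h) + h = 4 + K)
(80 + 2516) + P(-10, H(7, 5)) = (80 + 2516) + (4 - 10) = 2596 - 6 = 2590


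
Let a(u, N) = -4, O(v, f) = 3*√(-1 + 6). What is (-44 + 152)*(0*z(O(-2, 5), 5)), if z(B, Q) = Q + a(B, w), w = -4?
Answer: 0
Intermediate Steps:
O(v, f) = 3*√5
z(B, Q) = -4 + Q (z(B, Q) = Q - 4 = -4 + Q)
(-44 + 152)*(0*z(O(-2, 5), 5)) = (-44 + 152)*(0*(-4 + 5)) = 108*(0*1) = 108*0 = 0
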